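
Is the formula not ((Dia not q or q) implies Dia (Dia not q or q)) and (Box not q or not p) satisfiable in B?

Unsatisfiable

1. not ((Dia not q or q) implies Dia (Dia not q or q)) and (Box not q or not p), u
2. not ((Dia not q or q) implies Dia (Dia not q or q)), u
3. Box not q or not p, u
4. Dia not q or q, u
5. not Dia (Dia not q or q), u
6. not (Dia not q or q), u
7. not Dia not q, u
8. not q, u
9. q, u
Accessibility: uRu
Branch closes: q and not q both at u.
All branches of the tableau close; one closing branch shown above.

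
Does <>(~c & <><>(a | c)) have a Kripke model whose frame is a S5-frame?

1. <>(~c & <><>(a | c)), 0
2. ~c & <><>(a | c), 1
3. ~c, 1
4. <><>(a | c), 1
5. <>(a | c), 2
6. a | c, 3
7. c, 3
Accessibility: 0R0, 0R1, 0R2, 0R3, 1R0, 1R1, 1R2, 1R3, 2R0, 2R1, 2R2, 2R3, 3R0, 3R1, 3R2, 3R3

Satisfiable (open branch found)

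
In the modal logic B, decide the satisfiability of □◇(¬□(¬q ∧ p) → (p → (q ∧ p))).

Satisfiable (open branch found)

1. □◇(¬□(¬q ∧ p) → (p → (q ∧ p))), u
2. ◇(¬□(¬q ∧ p) → (p → (q ∧ p))), u   [□-rule on 1 via uRu]
3. ¬□(¬q ∧ p) → (p → (q ∧ p)), v   [◇-rule on 2: fresh world v, uRv]
4. ◇(¬□(¬q ∧ p) → (p → (q ∧ p))), v   [□-rule on 1 via uRv]
5. p → (q ∧ p), v   [→-rule on 3 (branches; this branch)]
6. q ∧ p, v   [→-rule on 5 (branches; this branch)]
7. q, v   [∧-rule on 6]
8. p, v   [∧-rule on 6]
9. ¬□(¬q ∧ p) → (p → (q ∧ p)), w   [◇-rule on 4: fresh world w, vRw]
10. p → (q ∧ p), w   [→-rule on 9 (branches; this branch)]
11. q ∧ p, w   [→-rule on 10 (branches; this branch)]
12. q, w   [∧-rule on 11]
13. p, w   [∧-rule on 11]
Accessibility: uRu, uRv, vRu, vRv, vRw, wRv, wRw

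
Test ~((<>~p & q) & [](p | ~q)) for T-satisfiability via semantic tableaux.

Satisfiable (open branch found)

1. ~((<>~p & q) & [](p | ~q)), u
2. ~[](p | ~q), u   [~&-rule on 1 (branches; this branch)]
3. ~(p | ~q), v   [~[]-rule on 2: fresh world v, uRv]
4. ~p, v   [~|-rule on 3]
5. q, v   [~|-rule on 3]
Accessibility: uRu, uRv, vRv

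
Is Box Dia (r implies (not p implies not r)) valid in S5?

Invalid (countermodel exists)

Tableau for the negation not Box Dia (r implies (not p implies not r)):
1. not Box Dia (r implies (not p implies not r)), w0
2. not Dia (r implies (not p implies not r)), w1
3. not (r implies (not p implies not r)), w0
4. r, w0
5. not (not p implies not r), w0
6. not p, w0
7. not (r implies (not p implies not r)), w1
8. r, w1
9. not (not p implies not r), w1
10. not p, w1
Accessibility: w0Rw0, w0Rw1, w1Rw0, w1Rw1
The negation has an open branch (countermodel exists).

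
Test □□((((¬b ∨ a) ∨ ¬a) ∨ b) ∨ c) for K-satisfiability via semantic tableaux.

Satisfiable (open branch found)

1. □□((((¬b ∨ a) ∨ ¬a) ∨ b) ∨ c), 0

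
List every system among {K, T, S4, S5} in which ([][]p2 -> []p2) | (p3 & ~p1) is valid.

T-tableau for the negation ~(([][]p2 -> []p2) | (p3 & ~p1)):
1. ~(([][]p2 -> []p2) | (p3 & ~p1)), u
2. ~([][]p2 -> []p2), u   [~|-rule on 1]
3. ~(p3 & ~p1), u   [~|-rule on 1]
4. [][]p2, u   [~->-rule on 2]
5. ~[]p2, u   [~->-rule on 2]
6. []p2, u   [[]-rule on 4 via uRu]
7. p2, u   [[]-rule on 6 via uRu]
8. p1, u   [~&-rule on 3 (branches; this branch)]
9. ~p2, v   [~[]-rule on 5: fresh world v, uRv]
10. []p2, v   [[]-rule on 4 via uRv]
11. p2, v   [[]-rule on 6 via uRv]
Accessibility: uRu, uRv, vRv
Branch closes: p2 and ~p2 both at v.
Every branch closes (one shown): valid in T, hence also in S4, S5 (every theorem of T is a theorem of S4 and S5).
K-tableau for the negation ~(([][]p2 -> []p2) | (p3 & ~p1)):
1. ~(([][]p2 -> []p2) | (p3 & ~p1)), u
2. ~([][]p2 -> []p2), u   [~|-rule on 1]
3. ~(p3 & ~p1), u   [~|-rule on 1]
4. [][]p2, u   [~->-rule on 2]
5. ~[]p2, u   [~->-rule on 2]
6. p1, u   [~&-rule on 3 (branches; this branch)]
7. ~p2, v   [~[]-rule on 5: fresh world v, uRv]
8. []p2, v   [[]-rule on 4 via uRv]
Accessibility: uRv
Complete open branch: countermodel on a K-frame, so not valid in K.

T, S4, S5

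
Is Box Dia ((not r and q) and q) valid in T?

Invalid (countermodel exists)

Tableau for the negation not Box Dia ((not r and q) and q):
1. not Box Dia ((not r and q) and q), 0
2. not Dia ((not r and q) and q), 1
3. not ((not r and q) and q), 1
4. not q, 1
Accessibility: 0R0, 0R1, 1R1
The negation has an open branch (countermodel exists).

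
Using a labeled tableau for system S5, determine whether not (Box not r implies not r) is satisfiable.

1. not (Box not r implies not r), 0
2. Box not r, 0   [neg-implies-rule on 1]
3. r, 0   [neg-implies-rule on 1]
4. not r, 0   [Box-rule on 2 via 0R0]
Accessibility: 0R0
Branch closes: r and not r both at 0.
(One branch shown.) All branches close.

No, unsatisfiable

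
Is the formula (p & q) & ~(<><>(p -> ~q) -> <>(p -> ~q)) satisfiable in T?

Yes, satisfiable

1. (p & q) & ~(<><>(p -> ~q) -> <>(p -> ~q)), u
2. p & q, u   [&-rule on 1]
3. ~(<><>(p -> ~q) -> <>(p -> ~q)), u   [&-rule on 1]
4. p, u   [&-rule on 2]
5. q, u   [&-rule on 2]
6. <><>(p -> ~q), u   [~->-rule on 3]
7. ~<>(p -> ~q), u   [~->-rule on 3]
8. ~(p -> ~q), u   [~<>-rule on 7 via uRu]
9. <>(p -> ~q), v   [<>-rule on 6: fresh world v, uRv]
10. ~(p -> ~q), v   [~<>-rule on 7 via uRv]
11. p, v   [~->-rule on 10]
12. q, v   [~->-rule on 10]
13. p -> ~q, w   [<>-rule on 9: fresh world w, vRw]
14. ~q, w   [->-rule on 13 (branches; this branch)]
Accessibility: uRu, uRv, vRv, vRw, wRw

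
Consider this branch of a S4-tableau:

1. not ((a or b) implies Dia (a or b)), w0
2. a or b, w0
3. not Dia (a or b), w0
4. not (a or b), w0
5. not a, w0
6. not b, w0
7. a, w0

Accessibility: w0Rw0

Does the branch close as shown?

Both a and not a appear at w0.

Closed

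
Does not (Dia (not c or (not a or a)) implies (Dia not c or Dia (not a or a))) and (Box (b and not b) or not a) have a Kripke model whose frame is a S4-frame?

1. not (Dia (not c or (not a or a)) implies (Dia not c or Dia (not a or a))) and (Box (b and not b) or not a), u
2. not (Dia (not c or (not a or a)) implies (Dia not c or Dia (not a or a))), u   [and-rule on 1]
3. Box (b and not b) or not a, u   [and-rule on 1]
4. Dia (not c or (not a or a)), u   [neg-implies-rule on 2]
5. not (Dia not c or Dia (not a or a)), u   [neg-implies-rule on 2]
6. not Dia not c, u   [neg-or-rule on 5]
7. not Dia (not a or a), u   [neg-or-rule on 5]
8. c, u   [neg-Dia-rule on 6 via uRu]
9. not (not a or a), u   [neg-Dia-rule on 7 via uRu]
10. a, u   [neg-or-rule on 9]
11. not a, u   [neg-or-rule on 9]
Accessibility: uRu
Branch closes: a and not a both at u.
(One branch shown.) All branches close.

Unsatisfiable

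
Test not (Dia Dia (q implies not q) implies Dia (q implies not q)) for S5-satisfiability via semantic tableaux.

Unsatisfiable (every branch closes)

1. not (Dia Dia (q implies not q) implies Dia (q implies not q)), u
2. Dia Dia (q implies not q), u
3. not Dia (q implies not q), u
4. not (q implies not q), u
5. q, u
6. Dia (q implies not q), v
7. not (q implies not q), v
8. q, v
9. q implies not q, w
10. not (q implies not q), w
11. q, w
12. not q, w
Accessibility: uRu, uRv, uRw, vRu, vRv, vRw, wRu, wRv, wRw
Branch closes: q and not q both at w.
(One branch shown.) All branches close.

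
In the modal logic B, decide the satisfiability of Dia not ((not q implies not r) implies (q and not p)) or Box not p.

1. Dia not ((not q implies not r) implies (q and not p)) or Box not p, w0
2. Box not p, w0
3. not p, w0
Accessibility: w0Rw0

Yes, satisfiable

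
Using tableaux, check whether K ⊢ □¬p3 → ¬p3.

No, not valid

Tableau for the negation ¬(□¬p3 → ¬p3):
1. ¬(□¬p3 → ¬p3), u
2. □¬p3, u   [¬→-rule on 1]
3. p3, u   [¬→-rule on 1]
The negation has an open branch (countermodel exists).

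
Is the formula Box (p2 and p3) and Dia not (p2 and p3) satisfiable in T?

1. Box (p2 and p3) and Dia not (p2 and p3), 0
2. Box (p2 and p3), 0
3. Dia not (p2 and p3), 0
4. p2 and p3, 0
5. p2, 0
6. p3, 0
7. not (p2 and p3), 1
8. p2 and p3, 1
9. p2, 1
10. p3, 1
11. not p3, 1
Accessibility: 0R0, 0R1, 1R1
Branch closes: p3 and not p3 both at 1.
All branches of the tableau close; one closing branch shown above.

Unsatisfiable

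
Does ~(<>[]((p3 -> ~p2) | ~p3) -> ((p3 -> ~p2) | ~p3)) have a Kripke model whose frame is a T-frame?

1. ~(<>[]((p3 -> ~p2) | ~p3) -> ((p3 -> ~p2) | ~p3)), 0
2. <>[]((p3 -> ~p2) | ~p3), 0
3. ~((p3 -> ~p2) | ~p3), 0
4. ~(p3 -> ~p2), 0
5. p3, 0
6. p2, 0
7. []((p3 -> ~p2) | ~p3), 1
8. (p3 -> ~p2) | ~p3, 1
9. ~p3, 1
Accessibility: 0R0, 0R1, 1R1

Satisfiable (open branch found)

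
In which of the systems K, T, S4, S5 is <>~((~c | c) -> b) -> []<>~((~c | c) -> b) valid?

S5

S4-tableau for the negation ~(<>~((~c | c) -> b) -> []<>~((~c | c) -> b)):
1. ~(<>~((~c | c) -> b) -> []<>~((~c | c) -> b)), 0
2. <>~((~c | c) -> b), 0
3. ~[]<>~((~c | c) -> b), 0
4. ~((~c | c) -> b), 1
5. ~c | c, 1
6. ~b, 1
7. c, 1
8. ~<>~((~c | c) -> b), 2
9. (~c | c) -> b, 2
10. b, 2
Accessibility: 0R0, 0R1, 0R2, 1R1, 2R2
Complete open branch: countermodel on an S4-frame, so not valid in S4, nor in K, T (the same frame is also a K-frame and a T-frame).
S5-tableau for the negation ~(<>~((~c | c) -> b) -> []<>~((~c | c) -> b)):
1. ~(<>~((~c | c) -> b) -> []<>~((~c | c) -> b)), 0
2. <>~((~c | c) -> b), 0
3. ~[]<>~((~c | c) -> b), 0
4. ~((~c | c) -> b), 1
5. ~c | c, 1
6. ~b, 1
7. c, 1
8. ~<>~((~c | c) -> b), 2
9. (~c | c) -> b, 0
10. (~c | c) -> b, 1
11. (~c | c) -> b, 2
12. b, 0
13. ~(~c | c), 1
14. ~c, 1
Accessibility: 0R0, 0R1, 0R2, 1R0, 1R1, 1R2, 2R0, 2R1, 2R2
Branch closes: c and ~c both at 1.
Every branch closes (one shown): valid in S5.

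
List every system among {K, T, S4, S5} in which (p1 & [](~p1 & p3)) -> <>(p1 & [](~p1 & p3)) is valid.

K-tableau for the negation ~((p1 & [](~p1 & p3)) -> <>(p1 & [](~p1 & p3))):
1. ~((p1 & [](~p1 & p3)) -> <>(p1 & [](~p1 & p3))), 0
2. p1 & [](~p1 & p3), 0   [~->-rule on 1]
3. ~<>(p1 & [](~p1 & p3)), 0   [~->-rule on 1]
4. p1, 0   [&-rule on 2]
5. [](~p1 & p3), 0   [&-rule on 2]
Complete open branch: countermodel on a K-frame, so not valid in K.
T-tableau for the negation ~((p1 & [](~p1 & p3)) -> <>(p1 & [](~p1 & p3))):
1. ~((p1 & [](~p1 & p3)) -> <>(p1 & [](~p1 & p3))), 0
2. p1 & [](~p1 & p3), 0   [~->-rule on 1]
3. ~<>(p1 & [](~p1 & p3)), 0   [~->-rule on 1]
4. p1, 0   [&-rule on 2]
5. [](~p1 & p3), 0   [&-rule on 2]
6. ~(p1 & [](~p1 & p3)), 0   [~<>-rule on 3 via 0R0]
7. ~p1 & p3, 0   [[]-rule on 5 via 0R0]
8. ~p1, 0   [&-rule on 7]
9. p3, 0   [&-rule on 7]
Accessibility: 0R0
Branch closes: p1 and ~p1 both at 0.
Every branch closes (one shown): valid in T, hence also in S4, S5 (every theorem of T is a theorem of S4 and S5).

T, S4, S5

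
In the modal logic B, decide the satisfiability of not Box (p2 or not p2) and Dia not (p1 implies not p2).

Unsatisfiable

1. not Box (p2 or not p2) and Dia not (p1 implies not p2), u
2. not Box (p2 or not p2), u
3. Dia not (p1 implies not p2), u
4. not (p2 or not p2), v
5. not p2, v
6. p2, v
Accessibility: uRu, uRv, vRu, vRv
Branch closes: p2 and not p2 both at v.
All branches of the tableau close; one closing branch shown above.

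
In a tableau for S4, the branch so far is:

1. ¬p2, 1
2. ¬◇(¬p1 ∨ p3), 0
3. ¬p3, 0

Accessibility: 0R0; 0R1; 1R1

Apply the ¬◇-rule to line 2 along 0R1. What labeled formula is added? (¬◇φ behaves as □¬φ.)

¬(¬p1 ∨ p3), 1

¬◇φ behaves as □¬φ: propagate the negated body to each accessible world.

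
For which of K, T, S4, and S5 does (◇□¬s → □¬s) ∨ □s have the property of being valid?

S5

S4-tableau for the negation ¬((◇□¬s → □¬s) ∨ □s):
1. ¬((◇□¬s → □¬s) ∨ □s), 0
2. ¬(◇□¬s → □¬s), 0
3. ¬□s, 0
4. ◇□¬s, 0
5. ¬□¬s, 0
6. ¬s, 1
7. □¬s, 2
8. ¬s, 2
9. s, 3
Accessibility: 0R0, 0R1, 0R2, 0R3, 1R1, 2R2, 3R3
Complete open branch: countermodel on an S4-frame, so not valid in S4, nor in K, T (the same frame is also a K-frame and a T-frame).
S5-tableau for the negation ¬((◇□¬s → □¬s) ∨ □s):
1. ¬((◇□¬s → □¬s) ∨ □s), 0
2. ¬(◇□¬s → □¬s), 0
3. ¬□s, 0
4. ◇□¬s, 0
5. ¬□¬s, 0
6. ¬s, 1
7. □¬s, 2
8. ¬s, 0
9. ¬s, 2
10. s, 3
11. ¬s, 3
Accessibility: 0R0, 0R1, 0R2, 0R3, 1R0, 1R1, 1R2, 1R3, 2R0, 2R1, 2R2, 2R3, 3R0, 3R1, 3R2, 3R3
Branch closes: s and ¬s both at 3.
Every branch closes (one shown): valid in S5.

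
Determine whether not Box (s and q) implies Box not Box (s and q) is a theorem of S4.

Tableau for the negation not (not Box (s and q) implies Box not Box (s and q)):
1. not (not Box (s and q) implies Box not Box (s and q)), u
2. not Box (s and q), u   [neg-implies-rule on 1]
3. not Box not Box (s and q), u   [neg-implies-rule on 1]
4. not (s and q), v   [neg-Box-rule on 2: fresh world v, uRv]
5. not q, v   [neg-and-rule on 4 (branches; this branch)]
6. Box (s and q), w   [neg-Box-rule on 3: fresh world w, uRw]
7. s and q, w   [Box-rule on 6 via wRw]
8. s, w   [and-rule on 7]
9. q, w   [and-rule on 7]
Accessibility: uRu, uRv, uRw, vRv, wRw
The negation has an open branch (countermodel exists).

Not valid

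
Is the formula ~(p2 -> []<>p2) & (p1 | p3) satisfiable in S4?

Satisfiable

1. ~(p2 -> []<>p2) & (p1 | p3), w0
2. ~(p2 -> []<>p2), w0
3. p1 | p3, w0
4. p2, w0
5. ~[]<>p2, w0
6. p3, w0
7. ~<>p2, w1
8. ~p2, w1
Accessibility: w0Rw0, w0Rw1, w1Rw1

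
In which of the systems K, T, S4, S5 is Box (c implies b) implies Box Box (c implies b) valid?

S4, S5

T-tableau for the negation not (Box (c implies b) implies Box Box (c implies b)):
1. not (Box (c implies b) implies Box Box (c implies b)), u
2. Box (c implies b), u   [neg-implies-rule on 1]
3. not Box Box (c implies b), u   [neg-implies-rule on 1]
4. c implies b, u   [Box-rule on 2 via uRu]
5. b, u   [implies-rule on 4 (branches; this branch)]
6. not Box (c implies b), v   [neg-Box-rule on 3: fresh world v, uRv]
7. c implies b, v   [Box-rule on 2 via uRv]
8. b, v   [implies-rule on 7 (branches; this branch)]
9. not (c implies b), w   [neg-Box-rule on 6: fresh world w, vRw]
10. c, w   [neg-implies-rule on 9]
11. not b, w   [neg-implies-rule on 9]
Accessibility: uRu, uRv, vRv, vRw, wRw
Complete open branch: countermodel on a T-frame, so not valid in T, nor in K (the same frame is also a K-frame).
S4-tableau for the negation not (Box (c implies b) implies Box Box (c implies b)):
1. not (Box (c implies b) implies Box Box (c implies b)), u
2. Box (c implies b), u   [neg-implies-rule on 1]
3. not Box Box (c implies b), u   [neg-implies-rule on 1]
4. c implies b, u   [Box-rule on 2 via uRu]
5. b, u   [implies-rule on 4 (branches; this branch)]
6. not Box (c implies b), v   [neg-Box-rule on 3: fresh world v, uRv]
7. c implies b, v   [Box-rule on 2 via uRv]
8. b, v   [implies-rule on 7 (branches; this branch)]
9. not (c implies b), w   [neg-Box-rule on 6: fresh world w, vRw]
10. c, w   [neg-implies-rule on 9]
11. not b, w   [neg-implies-rule on 9]
12. c implies b, w   [Box-rule on 2 via uRw]
13. b, w   [implies-rule on 12 (branches; this branch)]
Accessibility: uRu, uRv, uRw, vRv, vRw, wRw
Branch closes: b and not b both at w.
Every branch closes (one shown): valid in S4, hence also in S5 (every theorem of S4 is a theorem of S5).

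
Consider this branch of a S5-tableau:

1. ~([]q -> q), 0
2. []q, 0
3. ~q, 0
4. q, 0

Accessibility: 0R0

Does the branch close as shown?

Closed

Both q and ~q appear at 0.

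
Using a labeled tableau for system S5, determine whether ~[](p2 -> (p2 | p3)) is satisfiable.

Unsatisfiable (every branch closes)

1. ~[](p2 -> (p2 | p3)), 0
2. ~(p2 -> (p2 | p3)), 1   [~[]-rule on 1: fresh world 1, 0R1]
3. p2, 1   [~->-rule on 2]
4. ~(p2 | p3), 1   [~->-rule on 2]
5. ~p2, 1   [~|-rule on 4]
6. ~p3, 1   [~|-rule on 4]
Accessibility: 0R0, 0R1, 1R0, 1R1
Branch closes: p2 and ~p2 both at 1.
All branches of the tableau close; one closing branch shown above.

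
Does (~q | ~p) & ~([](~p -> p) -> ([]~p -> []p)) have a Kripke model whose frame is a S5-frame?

1. (~q | ~p) & ~([](~p -> p) -> ([]~p -> []p)), u
2. ~q | ~p, u
3. ~([](~p -> p) -> ([]~p -> []p)), u
4. [](~p -> p), u
5. ~([]~p -> []p), u
6. []~p, u
7. ~[]p, u
8. ~p -> p, u
9. ~p, u
10. p, u
Accessibility: uRu
Branch closes: p and ~p both at u.
All branches of the tableau close; one closing branch shown above.

No, unsatisfiable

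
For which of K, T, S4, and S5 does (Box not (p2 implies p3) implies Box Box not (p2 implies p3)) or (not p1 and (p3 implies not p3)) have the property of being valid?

S4, S5

T-tableau for the negation not ((Box not (p2 implies p3) implies Box Box not (p2 implies p3)) or (not p1 and (p3 implies not p3))):
1. not ((Box not (p2 implies p3) implies Box Box not (p2 implies p3)) or (not p1 and (p3 implies not p3))), w0
2. not (Box not (p2 implies p3) implies Box Box not (p2 implies p3)), w0
3. not (not p1 and (p3 implies not p3)), w0
4. Box not (p2 implies p3), w0
5. not Box Box not (p2 implies p3), w0
6. not (p2 implies p3), w0
7. p2, w0
8. not p3, w0
9. p1, w0
10. not Box not (p2 implies p3), w1
11. not (p2 implies p3), w1
12. p2, w1
13. not p3, w1
14. p2 implies p3, w2
15. p3, w2
Accessibility: w0Rw0, w0Rw1, w1Rw1, w1Rw2, w2Rw2
Complete open branch: countermodel on a T-frame, so not valid in T, nor in K (the same frame is also a K-frame).
S4-tableau for the negation not ((Box not (p2 implies p3) implies Box Box not (p2 implies p3)) or (not p1 and (p3 implies not p3))):
1. not ((Box not (p2 implies p3) implies Box Box not (p2 implies p3)) or (not p1 and (p3 implies not p3))), w0
2. not (Box not (p2 implies p3) implies Box Box not (p2 implies p3)), w0
3. not (not p1 and (p3 implies not p3)), w0
4. Box not (p2 implies p3), w0
5. not Box Box not (p2 implies p3), w0
6. not (p2 implies p3), w0
7. p2, w0
8. not p3, w0
9. p1, w0
10. not Box not (p2 implies p3), w1
11. not (p2 implies p3), w1
12. p2, w1
13. not p3, w1
14. p2 implies p3, w2
15. not (p2 implies p3), w2
16. p2, w2
17. not p3, w2
18. p3, w2
Accessibility: w0Rw0, w0Rw1, w0Rw2, w1Rw1, w1Rw2, w2Rw2
Branch closes: p3 and not p3 both at w2.
Every branch closes (one shown): valid in S4, hence also in S5 (every theorem of S4 is a theorem of S5).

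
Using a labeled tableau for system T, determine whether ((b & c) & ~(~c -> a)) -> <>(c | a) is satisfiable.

Satisfiable (open branch found)

1. ((b & c) & ~(~c -> a)) -> <>(c | a), u
2. <>(c | a), u
3. c | a, v
4. a, v
Accessibility: uRu, uRv, vRv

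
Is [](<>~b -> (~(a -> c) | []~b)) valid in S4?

Tableau for the negation ~[](<>~b -> (~(a -> c) | []~b)):
1. ~[](<>~b -> (~(a -> c) | []~b)), w0
2. ~(<>~b -> (~(a -> c) | []~b)), w1
3. <>~b, w1
4. ~(~(a -> c) | []~b), w1
5. a -> c, w1
6. ~[]~b, w1
7. c, w1
8. ~b, w2
9. b, w3
Accessibility: w0Rw0, w0Rw1, w0Rw2, w0Rw3, w1Rw1, w1Rw2, w1Rw3, w2Rw2, w3Rw3
The negation has an open branch (countermodel exists).

Not valid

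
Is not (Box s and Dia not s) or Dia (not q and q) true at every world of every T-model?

Tableau for the negation not (not (Box s and Dia not s) or Dia (not q and q)):
1. not (not (Box s and Dia not s) or Dia (not q and q)), 0
2. Box s and Dia not s, 0   [neg-or-rule on 1]
3. not Dia (not q and q), 0   [neg-or-rule on 1]
4. Box s, 0   [and-rule on 2]
5. Dia not s, 0   [and-rule on 2]
6. not (not q and q), 0   [neg-Dia-rule on 3 via 0R0]
7. s, 0   [Box-rule on 4 via 0R0]
8. not q, 0   [neg-and-rule on 6 (branches; this branch)]
9. not s, 1   [Dia-rule on 5: fresh world 1, 0R1]
10. not (not q and q), 1   [neg-Dia-rule on 3 via 0R1]
11. s, 1   [Box-rule on 4 via 0R1]
Accessibility: 0R0, 0R1, 1R1
Branch closes: s and not s both at 1.
All branches of the negation close; one closing branch shown above.

Valid in T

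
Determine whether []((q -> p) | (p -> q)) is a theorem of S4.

Valid in S4

Tableau for the negation ~[]((q -> p) | (p -> q)):
1. ~[]((q -> p) | (p -> q)), 0
2. ~((q -> p) | (p -> q)), 1
3. ~(q -> p), 1
4. ~(p -> q), 1
5. q, 1
6. ~p, 1
7. p, 1
8. ~q, 1
Accessibility: 0R0, 0R1, 1R1
Branch closes: p and ~p both at 1.
All branches of the negation close; one closing branch shown above.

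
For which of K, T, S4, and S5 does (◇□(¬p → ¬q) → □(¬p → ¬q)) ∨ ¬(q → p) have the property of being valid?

S5-tableau for the negation ¬((◇□(¬p → ¬q) → □(¬p → ¬q)) ∨ ¬(q → p)):
1. ¬((◇□(¬p → ¬q) → □(¬p → ¬q)) ∨ ¬(q → p)), w0
2. ¬(◇□(¬p → ¬q) → □(¬p → ¬q)), w0
3. q → p, w0
4. ◇□(¬p → ¬q), w0
5. ¬□(¬p → ¬q), w0
6. p, w0
7. □(¬p → ¬q), w1
8. ¬p → ¬q, w0
9. ¬p → ¬q, w1
10. ¬q, w0
11. ¬q, w1
12. ¬(¬p → ¬q), w2
13. ¬p, w2
14. q, w2
15. ¬p → ¬q, w2
16. ¬q, w2
Accessibility: w0Rw0, w0Rw1, w0Rw2, w1Rw0, w1Rw1, w1Rw2, w2Rw0, w2Rw1, w2Rw2
Branch closes: q and ¬q both at w2.
Every branch closes (one shown): valid in S5.
S4-tableau for the negation ¬((◇□(¬p → ¬q) → □(¬p → ¬q)) ∨ ¬(q → p)):
1. ¬((◇□(¬p → ¬q) → □(¬p → ¬q)) ∨ ¬(q → p)), w0
2. ¬(◇□(¬p → ¬q) → □(¬p → ¬q)), w0
3. q → p, w0
4. ◇□(¬p → ¬q), w0
5. ¬□(¬p → ¬q), w0
6. p, w0
7. □(¬p → ¬q), w1
8. ¬p → ¬q, w1
9. ¬q, w1
10. ¬(¬p → ¬q), w2
11. ¬p, w2
12. q, w2
Accessibility: w0Rw0, w0Rw1, w0Rw2, w1Rw1, w2Rw2
Complete open branch: countermodel on an S4-frame, so not valid in S4, nor in K, T (the same frame is also a K-frame and a T-frame).

S5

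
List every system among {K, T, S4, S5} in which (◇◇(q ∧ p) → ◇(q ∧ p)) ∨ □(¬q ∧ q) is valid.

S4, S5

S4-tableau for the negation ¬((◇◇(q ∧ p) → ◇(q ∧ p)) ∨ □(¬q ∧ q)):
1. ¬((◇◇(q ∧ p) → ◇(q ∧ p)) ∨ □(¬q ∧ q)), 0
2. ¬(◇◇(q ∧ p) → ◇(q ∧ p)), 0   [¬∨-rule on 1]
3. ¬□(¬q ∧ q), 0   [¬∨-rule on 1]
4. ◇◇(q ∧ p), 0   [¬→-rule on 2]
5. ¬◇(q ∧ p), 0   [¬→-rule on 2]
6. ¬(q ∧ p), 0   [¬◇-rule on 5 via 0R0]
7. ¬p, 0   [¬∧-rule on 6 (branches; this branch)]
8. ¬(¬q ∧ q), 1   [¬□-rule on 3: fresh world 1, 0R1]
9. ¬(q ∧ p), 1   [¬◇-rule on 5 via 0R1]
10. ¬q, 1   [¬∧-rule on 8 (branches; this branch)]
11. ¬p, 1   [¬∧-rule on 9 (branches; this branch)]
12. ◇(q ∧ p), 2   [◇-rule on 4: fresh world 2, 0R2]
13. ¬(q ∧ p), 2   [¬◇-rule on 5 via 0R2]
14. ¬p, 2   [¬∧-rule on 13 (branches; this branch)]
15. q ∧ p, 3   [◇-rule on 12: fresh world 3, 2R3]
16. q, 3   [∧-rule on 15]
17. p, 3   [∧-rule on 15]
18. ¬(q ∧ p), 3   [¬◇-rule on 5 via 0R3]
19. ¬p, 3   [¬∧-rule on 18 (branches; this branch)]
Accessibility: 0R0, 0R1, 0R2, 0R3, 1R1, 2R2, 2R3, 3R3
Branch closes: p and ¬p both at 3.
Every branch closes (one shown): valid in S4, hence also in S5 (every theorem of S4 is a theorem of S5).
T-tableau for the negation ¬((◇◇(q ∧ p) → ◇(q ∧ p)) ∨ □(¬q ∧ q)):
1. ¬((◇◇(q ∧ p) → ◇(q ∧ p)) ∨ □(¬q ∧ q)), 0
2. ¬(◇◇(q ∧ p) → ◇(q ∧ p)), 0   [¬∨-rule on 1]
3. ¬□(¬q ∧ q), 0   [¬∨-rule on 1]
4. ◇◇(q ∧ p), 0   [¬→-rule on 2]
5. ¬◇(q ∧ p), 0   [¬→-rule on 2]
6. ¬(q ∧ p), 0   [¬◇-rule on 5 via 0R0]
7. ¬p, 0   [¬∧-rule on 6 (branches; this branch)]
8. ¬(¬q ∧ q), 1   [¬□-rule on 3: fresh world 1, 0R1]
9. ¬(q ∧ p), 1   [¬◇-rule on 5 via 0R1]
10. ¬q, 1   [¬∧-rule on 8 (branches; this branch)]
11. ¬p, 1   [¬∧-rule on 9 (branches; this branch)]
12. ◇(q ∧ p), 2   [◇-rule on 4: fresh world 2, 0R2]
13. ¬(q ∧ p), 2   [¬◇-rule on 5 via 0R2]
14. ¬p, 2   [¬∧-rule on 13 (branches; this branch)]
15. q ∧ p, 3   [◇-rule on 12: fresh world 3, 2R3]
16. q, 3   [∧-rule on 15]
17. p, 3   [∧-rule on 15]
Accessibility: 0R0, 0R1, 0R2, 1R1, 2R2, 2R3, 3R3
Complete open branch: countermodel on a T-frame, so not valid in T, nor in K (the same frame is also a K-frame).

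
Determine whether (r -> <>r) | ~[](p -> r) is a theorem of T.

Tableau for the negation ~((r -> <>r) | ~[](p -> r)):
1. ~((r -> <>r) | ~[](p -> r)), w0
2. ~(r -> <>r), w0
3. [](p -> r), w0
4. r, w0
5. ~<>r, w0
6. p -> r, w0
7. ~r, w0
Accessibility: w0Rw0
Branch closes: r and ~r both at w0.
Every branch of the negation's tableau closes; the branch above is one of them.

Valid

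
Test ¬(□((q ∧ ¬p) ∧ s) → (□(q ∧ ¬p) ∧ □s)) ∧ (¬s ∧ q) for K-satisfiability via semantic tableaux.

Unsatisfiable (every branch closes)

1. ¬(□((q ∧ ¬p) ∧ s) → (□(q ∧ ¬p) ∧ □s)) ∧ (¬s ∧ q), 0
2. ¬(□((q ∧ ¬p) ∧ s) → (□(q ∧ ¬p) ∧ □s)), 0
3. ¬s ∧ q, 0
4. □((q ∧ ¬p) ∧ s), 0
5. ¬(□(q ∧ ¬p) ∧ □s), 0
6. ¬s, 0
7. q, 0
8. ¬□(q ∧ ¬p), 0
9. ¬(q ∧ ¬p), 1
10. (q ∧ ¬p) ∧ s, 1
11. q ∧ ¬p, 1
12. s, 1
13. q, 1
14. ¬p, 1
15. p, 1
Accessibility: 0R1
Branch closes: p and ¬p both at 1.
All branches of the tableau close; one closing branch shown above.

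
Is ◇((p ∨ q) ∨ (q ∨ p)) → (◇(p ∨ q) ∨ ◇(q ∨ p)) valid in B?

Tableau for the negation ¬(◇((p ∨ q) ∨ (q ∨ p)) → (◇(p ∨ q) ∨ ◇(q ∨ p))):
1. ¬(◇((p ∨ q) ∨ (q ∨ p)) → (◇(p ∨ q) ∨ ◇(q ∨ p))), 0
2. ◇((p ∨ q) ∨ (q ∨ p)), 0
3. ¬(◇(p ∨ q) ∨ ◇(q ∨ p)), 0
4. ¬◇(p ∨ q), 0
5. ¬◇(q ∨ p), 0
6. ¬(p ∨ q), 0
7. ¬p, 0
8. ¬q, 0
9. ¬(q ∨ p), 0
10. (p ∨ q) ∨ (q ∨ p), 1
11. ¬(p ∨ q), 1
12. ¬p, 1
13. ¬q, 1
14. ¬(q ∨ p), 1
15. q ∨ p, 1
16. p, 1
Accessibility: 0R0, 0R1, 1R0, 1R1
Branch closes: p and ¬p both at 1.
All branches of the negation close; one closing branch shown above.

Yes, valid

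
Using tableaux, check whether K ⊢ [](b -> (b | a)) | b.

Yes, valid

Tableau for the negation ~([](b -> (b | a)) | b):
1. ~([](b -> (b | a)) | b), w0
2. ~[](b -> (b | a)), w0
3. ~b, w0
4. ~(b -> (b | a)), w1
5. b, w1
6. ~(b | a), w1
7. ~b, w1
8. ~a, w1
Accessibility: w0Rw1
Branch closes: b and ~b both at w1.
Every branch of the negation's tableau closes; the branch above is one of them.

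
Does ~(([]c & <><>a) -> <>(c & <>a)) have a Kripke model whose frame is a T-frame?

No, unsatisfiable

1. ~(([]c & <><>a) -> <>(c & <>a)), 0
2. []c & <><>a, 0
3. ~<>(c & <>a), 0
4. []c, 0
5. <><>a, 0
6. ~(c & <>a), 0
7. c, 0
8. ~<>a, 0
9. ~a, 0
10. <>a, 1
11. ~(c & <>a), 1
12. c, 1
13. ~a, 1
14. ~<>a, 1
15. a, 2
16. ~a, 2
Accessibility: 0R0, 0R1, 1R1, 1R2, 2R2
Branch closes: a and ~a both at 2.
(One branch shown.) All branches close.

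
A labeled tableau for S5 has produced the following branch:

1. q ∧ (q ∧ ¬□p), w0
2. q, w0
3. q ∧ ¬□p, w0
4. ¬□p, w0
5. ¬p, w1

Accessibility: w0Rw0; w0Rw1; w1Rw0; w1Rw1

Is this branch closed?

There is no literal clash: for every atom and world, at most one sign appears.

Open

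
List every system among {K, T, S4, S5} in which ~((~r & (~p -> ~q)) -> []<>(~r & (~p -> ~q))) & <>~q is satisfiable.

K, T, S4

S5-tableau for the formula:
1. ~((~r & (~p -> ~q)) -> []<>(~r & (~p -> ~q))) & <>~q, 0
2. ~((~r & (~p -> ~q)) -> []<>(~r & (~p -> ~q))), 0
3. <>~q, 0
4. ~r & (~p -> ~q), 0
5. ~[]<>(~r & (~p -> ~q)), 0
6. ~r, 0
7. ~p -> ~q, 0
8. ~q, 0
9. ~q, 1
10. ~<>(~r & (~p -> ~q)), 2
11. ~(~r & (~p -> ~q)), 0
12. ~(~r & (~p -> ~q)), 1
13. ~(~r & (~p -> ~q)), 2
14. ~(~p -> ~q), 0
15. ~p, 0
16. q, 0
Accessibility: 0R0, 0R1, 0R2, 1R0, 1R1, 1R2, 2R0, 2R1, 2R2
Branch closes: q and ~q both at 0.
Every branch closes (one shown): unsatisfiable in S5.
S4-tableau for the formula:
1. ~((~r & (~p -> ~q)) -> []<>(~r & (~p -> ~q))) & <>~q, 0
2. ~((~r & (~p -> ~q)) -> []<>(~r & (~p -> ~q))), 0
3. <>~q, 0
4. ~r & (~p -> ~q), 0
5. ~[]<>(~r & (~p -> ~q)), 0
6. ~r, 0
7. ~p -> ~q, 0
8. ~q, 0
9. ~q, 1
10. ~<>(~r & (~p -> ~q)), 2
11. ~(~r & (~p -> ~q)), 2
12. ~(~p -> ~q), 2
13. ~p, 2
14. q, 2
Accessibility: 0R0, 0R1, 0R2, 1R1, 2R2
Complete open branch: satisfiable in S4, hence also in K, T (this S4-model is also a K-model and a T-model).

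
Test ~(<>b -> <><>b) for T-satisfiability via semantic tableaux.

Unsatisfiable (every branch closes)

1. ~(<>b -> <><>b), 0
2. <>b, 0
3. ~<><>b, 0
4. ~<>b, 0
5. ~b, 0
6. b, 1
7. ~<>b, 1
8. ~b, 1
Accessibility: 0R0, 0R1, 1R1
Branch closes: b and ~b both at 1.
(One branch shown.) All branches close.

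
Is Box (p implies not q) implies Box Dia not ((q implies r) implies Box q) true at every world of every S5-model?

Invalid (countermodel exists)

Tableau for the negation not (Box (p implies not q) implies Box Dia not ((q implies r) implies Box q)):
1. not (Box (p implies not q) implies Box Dia not ((q implies r) implies Box q)), w0
2. Box (p implies not q), w0
3. not Box Dia not ((q implies r) implies Box q), w0
4. p implies not q, w0
5. not p, w0
6. not Dia not ((q implies r) implies Box q), w1
7. p implies not q, w1
8. (q implies r) implies Box q, w0
9. (q implies r) implies Box q, w1
10. not p, w1
11. Box q, w0
12. q, w0
13. q, w1
14. Box q, w1
Accessibility: w0Rw0, w0Rw1, w1Rw0, w1Rw1
The negation has an open branch (countermodel exists).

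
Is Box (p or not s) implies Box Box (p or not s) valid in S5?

Tableau for the negation not (Box (p or not s) implies Box Box (p or not s)):
1. not (Box (p or not s) implies Box Box (p or not s)), u
2. Box (p or not s), u
3. not Box Box (p or not s), u
4. p or not s, u
5. not s, u
6. not Box (p or not s), v
7. p or not s, v
8. not s, v
9. not (p or not s), w
10. not p, w
11. s, w
12. p or not s, w
13. not s, w
Accessibility: uRu, uRv, uRw, vRu, vRv, vRw, wRu, wRv, wRw
Branch closes: s and not s both at w.
All branches of the negation close; one closing branch shown above.

Valid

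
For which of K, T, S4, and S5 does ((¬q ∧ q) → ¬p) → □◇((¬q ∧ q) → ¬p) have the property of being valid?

T, S4, S5

K-tableau for the negation ¬(((¬q ∧ q) → ¬p) → □◇((¬q ∧ q) → ¬p)):
1. ¬(((¬q ∧ q) → ¬p) → □◇((¬q ∧ q) → ¬p)), 0
2. (¬q ∧ q) → ¬p, 0
3. ¬□◇((¬q ∧ q) → ¬p), 0
4. ¬p, 0
5. ¬◇((¬q ∧ q) → ¬p), 1
Accessibility: 0R1
Complete open branch: countermodel on a K-frame, so not valid in K.
T-tableau for the negation ¬(((¬q ∧ q) → ¬p) → □◇((¬q ∧ q) → ¬p)):
1. ¬(((¬q ∧ q) → ¬p) → □◇((¬q ∧ q) → ¬p)), 0
2. (¬q ∧ q) → ¬p, 0
3. ¬□◇((¬q ∧ q) → ¬p), 0
4. ¬(¬q ∧ q), 0
5. ¬q, 0
6. ¬◇((¬q ∧ q) → ¬p), 1
7. ¬((¬q ∧ q) → ¬p), 1
8. ¬q ∧ q, 1
9. p, 1
10. ¬q, 1
11. q, 1
Accessibility: 0R0, 0R1, 1R1
Branch closes: q and ¬q both at 1.
Every branch closes (one shown): valid in T, hence also in S4, S5 (every theorem of T is a theorem of S4 and S5).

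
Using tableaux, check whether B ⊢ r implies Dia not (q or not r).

No, not valid

Tableau for the negation not (r implies Dia not (q or not r)):
1. not (r implies Dia not (q or not r)), 0
2. r, 0
3. not Dia not (q or not r), 0
4. q or not r, 0
5. q, 0
Accessibility: 0R0
The negation has an open branch (countermodel exists).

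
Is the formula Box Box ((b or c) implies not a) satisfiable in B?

Satisfiable (open branch found)

1. Box Box ((b or c) implies not a), w0
2. Box ((b or c) implies not a), w0
3. (b or c) implies not a, w0
4. not a, w0
Accessibility: w0Rw0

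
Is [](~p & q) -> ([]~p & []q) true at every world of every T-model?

Valid in T

Tableau for the negation ~([](~p & q) -> ([]~p & []q)):
1. ~([](~p & q) -> ([]~p & []q)), 0
2. [](~p & q), 0   [~->-rule on 1]
3. ~([]~p & []q), 0   [~->-rule on 1]
4. ~p & q, 0   [[]-rule on 2 via 0R0]
5. ~p, 0   [&-rule on 4]
6. q, 0   [&-rule on 4]
7. ~[]q, 0   [~&-rule on 3 (branches; this branch)]
8. ~q, 1   [~[]-rule on 7: fresh world 1, 0R1]
9. ~p & q, 1   [[]-rule on 2 via 0R1]
10. ~p, 1   [&-rule on 9]
11. q, 1   [&-rule on 9]
Accessibility: 0R0, 0R1, 1R1
Branch closes: q and ~q both at 1.
Every branch of the negation's tableau closes; the branch above is one of them.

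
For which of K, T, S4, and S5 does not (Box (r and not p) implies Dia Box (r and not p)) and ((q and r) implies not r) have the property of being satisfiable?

K

K-tableau for the formula:
1. not (Box (r and not p) implies Dia Box (r and not p)) and ((q and r) implies not r), 0
2. not (Box (r and not p) implies Dia Box (r and not p)), 0
3. (q and r) implies not r, 0
4. Box (r and not p), 0
5. not Dia Box (r and not p), 0
6. not r, 0
Complete open branch: satisfiable in K.
T-tableau for the formula:
1. not (Box (r and not p) implies Dia Box (r and not p)) and ((q and r) implies not r), 0
2. not (Box (r and not p) implies Dia Box (r and not p)), 0
3. (q and r) implies not r, 0
4. Box (r and not p), 0
5. not Dia Box (r and not p), 0
6. r and not p, 0
7. r, 0
8. not p, 0
9. not Box (r and not p), 0
10. not (q and r), 0
11. not q, 0
12. not (r and not p), 1
13. r and not p, 1
14. r, 1
15. not p, 1
16. not Box (r and not p), 1
17. p, 1
Accessibility: 0R0, 0R1, 1R1
Branch closes: p and not p both at 1.
Every branch closes (one shown): unsatisfiable in T, hence also in S4, S5 (every S4/S5-frame is a T-frame).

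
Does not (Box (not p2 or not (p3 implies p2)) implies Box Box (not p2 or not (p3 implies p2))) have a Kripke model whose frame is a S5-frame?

1. not (Box (not p2 or not (p3 implies p2)) implies Box Box (not p2 or not (p3 implies p2))), 0
2. Box (not p2 or not (p3 implies p2)), 0
3. not Box Box (not p2 or not (p3 implies p2)), 0
4. not p2 or not (p3 implies p2), 0
5. not (p3 implies p2), 0
6. p3, 0
7. not p2, 0
8. not Box (not p2 or not (p3 implies p2)), 1
9. not p2 or not (p3 implies p2), 1
10. not (p3 implies p2), 1
11. p3, 1
12. not p2, 1
13. not (not p2 or not (p3 implies p2)), 2
14. p2, 2
15. p3 implies p2, 2
16. not p2 or not (p3 implies p2), 2
17. not (p3 implies p2), 2
18. p3, 2
19. not p2, 2
Accessibility: 0R0, 0R1, 0R2, 1R0, 1R1, 1R2, 2R0, 2R1, 2R2
Branch closes: p2 and not p2 both at 2.
(One branch shown.) All branches close.

Unsatisfiable (every branch closes)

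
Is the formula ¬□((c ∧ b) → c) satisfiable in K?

1. ¬□((c ∧ b) → c), w0
2. ¬((c ∧ b) → c), w1   [¬□-rule on 1: fresh world w1, w0Rw1]
3. c ∧ b, w1   [¬→-rule on 2]
4. ¬c, w1   [¬→-rule on 2]
5. c, w1   [∧-rule on 3]
6. b, w1   [∧-rule on 3]
Accessibility: w0Rw1
Branch closes: c and ¬c both at w1.
All branches of the tableau close; one closing branch shown above.

No, unsatisfiable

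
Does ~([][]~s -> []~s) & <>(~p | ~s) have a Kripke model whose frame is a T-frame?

1. ~([][]~s -> []~s) & <>(~p | ~s), u
2. ~([][]~s -> []~s), u
3. <>(~p | ~s), u
4. [][]~s, u
5. ~[]~s, u
6. []~s, u
7. ~s, u
8. ~p | ~s, v
9. []~s, v
10. ~s, v
11. s, w
12. []~s, w
13. ~s, w
Accessibility: uRu, uRv, uRw, vRv, wRw
Branch closes: s and ~s both at w.
Every branch closes; the branch above is one of them.

Unsatisfiable (every branch closes)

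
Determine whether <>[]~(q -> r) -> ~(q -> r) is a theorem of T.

Invalid (countermodel exists)

Tableau for the negation ~(<>[]~(q -> r) -> ~(q -> r)):
1. ~(<>[]~(q -> r) -> ~(q -> r)), 0
2. <>[]~(q -> r), 0
3. q -> r, 0
4. r, 0
5. []~(q -> r), 1
6. ~(q -> r), 1
7. q, 1
8. ~r, 1
Accessibility: 0R0, 0R1, 1R1
The negation has an open branch (countermodel exists).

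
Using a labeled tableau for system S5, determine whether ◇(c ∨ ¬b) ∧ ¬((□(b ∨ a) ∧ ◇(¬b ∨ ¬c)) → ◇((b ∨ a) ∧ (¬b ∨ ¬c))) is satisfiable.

1. ◇(c ∨ ¬b) ∧ ¬((□(b ∨ a) ∧ ◇(¬b ∨ ¬c)) → ◇((b ∨ a) ∧ (¬b ∨ ¬c))), w0
2. ◇(c ∨ ¬b), w0   [∧-rule on 1]
3. ¬((□(b ∨ a) ∧ ◇(¬b ∨ ¬c)) → ◇((b ∨ a) ∧ (¬b ∨ ¬c))), w0   [∧-rule on 1]
4. □(b ∨ a) ∧ ◇(¬b ∨ ¬c), w0   [¬→-rule on 3]
5. ¬◇((b ∨ a) ∧ (¬b ∨ ¬c)), w0   [¬→-rule on 3]
6. □(b ∨ a), w0   [∧-rule on 4]
7. ◇(¬b ∨ ¬c), w0   [∧-rule on 4]
8. ¬((b ∨ a) ∧ (¬b ∨ ¬c)), w0   [¬◇-rule on 5 via w0Rw0]
9. b ∨ a, w0   [□-rule on 6 via w0Rw0]
10. ¬(¬b ∨ ¬c), w0   [¬∧-rule on 8 (branches; this branch)]
11. b, w0   [¬∨-rule on 10]
12. c, w0   [¬∨-rule on 10]
13. a, w0   [∨-rule on 9 (branches; this branch)]
14. c ∨ ¬b, w1   [◇-rule on 2: fresh world w1, w0Rw1]
15. ¬((b ∨ a) ∧ (¬b ∨ ¬c)), w1   [¬◇-rule on 5 via w0Rw1]
16. b ∨ a, w1   [□-rule on 6 via w0Rw1]
17. c, w1   [∨-rule on 14 (branches; this branch)]
18. ¬(¬b ∨ ¬c), w1   [¬∧-rule on 15 (branches; this branch)]
19. b, w1   [¬∨-rule on 18]
20. a, w1   [∨-rule on 16 (branches; this branch)]
21. ¬b ∨ ¬c, w2   [◇-rule on 7: fresh world w2, w0Rw2]
22. ¬((b ∨ a) ∧ (¬b ∨ ¬c)), w2   [¬◇-rule on 5 via w0Rw2]
23. b ∨ a, w2   [□-rule on 6 via w0Rw2]
24. ¬c, w2   [∨-rule on 21 (branches; this branch)]
25. ¬(b ∨ a), w2   [¬∧-rule on 22 (branches; this branch)]
26. ¬b, w2   [¬∨-rule on 25]
27. ¬a, w2   [¬∨-rule on 25]
28. a, w2   [∨-rule on 23 (branches; this branch)]
Accessibility: w0Rw0, w0Rw1, w0Rw2, w1Rw0, w1Rw1, w1Rw2, w2Rw0, w2Rw1, w2Rw2
Branch closes: a and ¬a both at w2.
Every branch closes; the branch above is one of them.

Unsatisfiable (every branch closes)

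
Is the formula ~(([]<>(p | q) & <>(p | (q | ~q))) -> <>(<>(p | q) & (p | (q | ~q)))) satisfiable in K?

No, unsatisfiable

1. ~(([]<>(p | q) & <>(p | (q | ~q))) -> <>(<>(p | q) & (p | (q | ~q)))), 0
2. []<>(p | q) & <>(p | (q | ~q)), 0
3. ~<>(<>(p | q) & (p | (q | ~q))), 0
4. []<>(p | q), 0
5. <>(p | (q | ~q)), 0
6. p | (q | ~q), 1
7. ~(<>(p | q) & (p | (q | ~q))), 1
8. <>(p | q), 1
9. q | ~q, 1
10. ~<>(p | q), 1
11. ~q, 1
12. p | q, 2
13. ~(p | q), 2
14. ~p, 2
15. ~q, 2
16. q, 2
Accessibility: 0R1, 1R2
Branch closes: q and ~q both at 2.
Every branch closes; the branch above is one of them.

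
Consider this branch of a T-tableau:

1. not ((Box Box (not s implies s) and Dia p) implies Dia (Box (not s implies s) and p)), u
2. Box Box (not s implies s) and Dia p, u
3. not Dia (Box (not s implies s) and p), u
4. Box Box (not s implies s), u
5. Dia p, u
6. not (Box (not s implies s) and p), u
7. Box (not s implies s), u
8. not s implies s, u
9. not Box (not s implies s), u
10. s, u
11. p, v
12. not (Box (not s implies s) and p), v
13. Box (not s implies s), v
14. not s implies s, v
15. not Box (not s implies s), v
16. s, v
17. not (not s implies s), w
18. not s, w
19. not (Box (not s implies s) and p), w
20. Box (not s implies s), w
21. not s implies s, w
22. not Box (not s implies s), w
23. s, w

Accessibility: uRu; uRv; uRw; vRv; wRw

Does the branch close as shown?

Closed

Both s and not s appear at w.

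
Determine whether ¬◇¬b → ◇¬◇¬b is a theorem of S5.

Yes, valid

Tableau for the negation ¬(¬◇¬b → ◇¬◇¬b):
1. ¬(¬◇¬b → ◇¬◇¬b), 0
2. ¬◇¬b, 0   [¬→-rule on 1]
3. ¬◇¬◇¬b, 0   [¬→-rule on 1]
4. b, 0   [¬◇-rule on 2 via 0R0]
5. ◇¬b, 0   [¬◇-rule on 3 via 0R0]
6. ¬b, 1   [◇-rule on 5: fresh world 1, 0R1]
7. b, 1   [¬◇-rule on 2 via 0R1]
Accessibility: 0R0, 0R1, 1R0, 1R1
Branch closes: b and ¬b both at 1.
All branches of the negation close; one closing branch shown above.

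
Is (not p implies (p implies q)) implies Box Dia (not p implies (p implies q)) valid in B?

Yes, valid

Tableau for the negation not ((not p implies (p implies q)) implies Box Dia (not p implies (p implies q))):
1. not ((not p implies (p implies q)) implies Box Dia (not p implies (p implies q))), u
2. not p implies (p implies q), u
3. not Box Dia (not p implies (p implies q)), u
4. p implies q, u
5. q, u
6. not Dia (not p implies (p implies q)), v
7. not (not p implies (p implies q)), u
8. not p, u
9. not (p implies q), u
10. p, u
11. not q, u
Accessibility: uRu, uRv, vRu, vRv
Branch closes: p and not p both at u.
All branches of the negation close; one closing branch shown above.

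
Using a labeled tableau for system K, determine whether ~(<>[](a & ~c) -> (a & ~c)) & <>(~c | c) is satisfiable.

Satisfiable

1. ~(<>[](a & ~c) -> (a & ~c)) & <>(~c | c), u
2. ~(<>[](a & ~c) -> (a & ~c)), u
3. <>(~c | c), u
4. <>[](a & ~c), u
5. ~(a & ~c), u
6. c, u
7. ~c | c, v
8. c, v
9. [](a & ~c), w
Accessibility: uRv, uRw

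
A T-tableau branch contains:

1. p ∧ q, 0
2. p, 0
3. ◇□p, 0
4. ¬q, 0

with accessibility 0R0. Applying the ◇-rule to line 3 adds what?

a fresh world 1 with 0R1, and □p at 1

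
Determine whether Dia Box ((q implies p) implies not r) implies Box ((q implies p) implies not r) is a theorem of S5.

Tableau for the negation not (Dia Box ((q implies p) implies not r) implies Box ((q implies p) implies not r)):
1. not (Dia Box ((q implies p) implies not r) implies Box ((q implies p) implies not r)), w0
2. Dia Box ((q implies p) implies not r), w0   [neg-implies-rule on 1]
3. not Box ((q implies p) implies not r), w0   [neg-implies-rule on 1]
4. Box ((q implies p) implies not r), w1   [Dia-rule on 2: fresh world w1, w0Rw1]
5. (q implies p) implies not r, w0   [Box-rule on 4 via w1Rw0]
6. (q implies p) implies not r, w1   [Box-rule on 4 via w1Rw1]
7. not (q implies p), w0   [implies-rule on 5 (branches; this branch)]
8. q, w0   [neg-implies-rule on 7]
9. not p, w0   [neg-implies-rule on 7]
10. not (q implies p), w1   [implies-rule on 6 (branches; this branch)]
11. q, w1   [neg-implies-rule on 10]
12. not p, w1   [neg-implies-rule on 10]
13. not ((q implies p) implies not r), w2   [neg-Box-rule on 3: fresh world w2, w0Rw2]
14. q implies p, w2   [neg-implies-rule on 13]
15. r, w2   [neg-implies-rule on 13]
16. (q implies p) implies not r, w2   [Box-rule on 4 via w1Rw2]
17. p, w2   [implies-rule on 14 (branches; this branch)]
18. not (q implies p), w2   [implies-rule on 16 (branches; this branch)]
19. q, w2   [neg-implies-rule on 18]
20. not p, w2   [neg-implies-rule on 18]
Accessibility: w0Rw0, w0Rw1, w0Rw2, w1Rw0, w1Rw1, w1Rw2, w2Rw0, w2Rw1, w2Rw2
Branch closes: p and not p both at w2.
Every branch of the negation's tableau closes; the branch above is one of them.

Valid in S5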